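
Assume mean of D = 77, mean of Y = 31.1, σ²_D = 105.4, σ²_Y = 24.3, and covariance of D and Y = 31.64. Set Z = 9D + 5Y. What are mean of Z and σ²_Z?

mean of Z = 848.5, σ²_Z = 11992.5

mean of Z = 9·mean of D + 5·mean of Y = 9·77 + 5·31.1 = 848.5.
σ²_Z = a²·σ²_D + b²·σ²_Y + 2ab·covariance of D and Y with a = 9, b = 5.
= 9²·105.4 + 5²·24.3 + 2·9·5·31.64
= 8537.4 + 607.5 + 2847.6 = 11992.5.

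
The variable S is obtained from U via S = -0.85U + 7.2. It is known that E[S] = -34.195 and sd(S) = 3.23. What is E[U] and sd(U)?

From S = -0.85U + 7.2: E[S] = a·E[U] + b, so E[U] = (E[S] − b)/a = (-34.195 − 7.2)/(-0.85) = 48.7.
sd(S) = |a|·sd(U), so sd(U) = 3.23/|-0.85| = 3.8.

E[U] = 48.7, sd(U) = 3.8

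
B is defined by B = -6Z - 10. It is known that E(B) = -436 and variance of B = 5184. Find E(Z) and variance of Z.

From B = -6Z - 10: E(B) = a·E(Z) + b, so E(Z) = (E(B) − b)/a = (-436 − (-10))/(-6) = 71.
variance of B = a²·variance of Z, so variance of Z = 5184/(-6)² = 144.

E(Z) = 71, variance of Z = 144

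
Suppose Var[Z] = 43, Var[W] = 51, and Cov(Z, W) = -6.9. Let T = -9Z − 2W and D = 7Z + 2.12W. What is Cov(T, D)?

By bilinearity, Cov(T, D) = ac·Var[Z] + bd·Var[W] + (ad+bc)·Cov(Z, W), with a=-9, b=-2, c=7, d=2.12.
ac·Var[Z] = (-9)·7·43 = -2709
bd·Var[W] = (-2)·2.12·51 = -216.24
(ad+bc)·Cov(Z, W) = (-33.08)·(-6.9) = 228.252
Cov(T, D) = -2709 + (-216.24) + 228.252 = -2696.988.

Cov(T, D) = -2696.988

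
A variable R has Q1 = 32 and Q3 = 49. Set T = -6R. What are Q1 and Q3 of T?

a = -6 < 0 reverses order: Q1(T) comes from Q3(R), Q3(T) from Q1(R).
Q1(T) = (-6)·49 = -294; Q3(T) = (-6)·32 = -192.

Q1(T) = -294, Q3(T) = -192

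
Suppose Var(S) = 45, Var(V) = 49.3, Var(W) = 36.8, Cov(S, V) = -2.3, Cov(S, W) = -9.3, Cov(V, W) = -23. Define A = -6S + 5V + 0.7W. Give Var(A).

Var(A) = a²·Var(S) + b²·Var(V) + c²·Var(W) + 2ab·Cov(S, V) + 2ac·Cov(S, W) + 2bc·Cov(V, W), with a = -6, b = 5, c = 0.7.
= 1620 + 1232.5 + 18.032 + 138 + 78.12 + (-161)
= 2925.652.

Var(A) = 2925.652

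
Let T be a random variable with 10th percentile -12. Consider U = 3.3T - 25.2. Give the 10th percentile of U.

Since a = 3.3 > 0 the transformation is increasing, so the 10th percentile of U = a·(P_{10} of T) + b = 3.3·(-12) + (-25.2) = -64.8.

10th percentile of U = -64.8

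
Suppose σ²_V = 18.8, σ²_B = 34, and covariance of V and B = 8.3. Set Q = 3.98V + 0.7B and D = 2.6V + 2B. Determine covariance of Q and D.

By bilinearity, covariance of Q and D = ac·σ²_V + bd·σ²_B + (ad+bc)·covariance of V and B, with a=3.98, b=0.7, c=2.6, d=2.
ac·σ²_V = 3.98·2.6·18.8 = 194.5424
bd·σ²_B = 0.7·2·34 = 47.6
(ad+bc)·covariance of V and B = (9.78)·8.3 = 81.174
covariance of Q and D = 194.5424 + 47.6 + 81.174 = 323.3164.

covariance of Q and D = 323.3164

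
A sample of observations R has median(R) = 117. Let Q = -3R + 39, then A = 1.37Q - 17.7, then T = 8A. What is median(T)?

median(T) = -3561.12

median(Q) = (-3)·117 + 39 = -312.
median(A) = 1.37·(-312) + (-17.7) = -445.14.
median(T) = 8·(-445.14) = -3561.12.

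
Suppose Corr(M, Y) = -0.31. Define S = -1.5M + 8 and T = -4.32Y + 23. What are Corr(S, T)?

Linear rescalings preserve correlation up to sign; here the slopes -1.5 and -4.32 have the same sign, so Corr(S, T) = Corr(M, Y) = -0.31.

Corr(S, T) = -0.31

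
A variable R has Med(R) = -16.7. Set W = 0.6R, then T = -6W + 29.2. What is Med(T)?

Med(W) = 0.6·(-16.7) = -10.02.
Med(T) = (-6)·(-10.02) + 29.2 = 89.32.

Med(T) = 89.32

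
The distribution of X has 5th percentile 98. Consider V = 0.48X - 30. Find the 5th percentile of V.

5th percentile of V = 17.04

Since a = 0.48 > 0 the transformation is increasing, so the 5th percentile of V = a·(P_{5} of X) + b = 0.48·98 + (-30) = 17.04.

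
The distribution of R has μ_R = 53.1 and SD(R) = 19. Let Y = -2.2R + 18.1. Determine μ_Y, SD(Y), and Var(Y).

μ_Y = -98.72, SD(Y) = 41.8, Var(Y) = 1747.24

Y = -2.2R + 18.1 is linear with a = -2.2, b = 18.1.
μ_Y = a·μ_R + b = (-2.2)·53.1 + 18.1 = -98.72.
SD(Y) = |a|·SD(R) = |-2.2|·19 = 41.8.
Var(R) = 19² = 361.
Var(Y) = a²·Var(R) = (-2.2)²·361 = 1747.24 (the additive constant 18.1 does not affect variance).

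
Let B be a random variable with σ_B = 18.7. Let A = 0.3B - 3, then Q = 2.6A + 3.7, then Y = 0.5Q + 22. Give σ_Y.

σ_Y = 7.293

σ_A = |0.3|·18.7 = 5.61.
σ_Q = |2.6|·5.61 = 14.586.
σ_Y = |0.5|·14.586 = 7.293.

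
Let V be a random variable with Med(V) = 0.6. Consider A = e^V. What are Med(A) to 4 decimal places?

e^V is monotone on this domain, so Med(A) = exp(0.6) ≈ 1.8221.

Med(A) = 1.8221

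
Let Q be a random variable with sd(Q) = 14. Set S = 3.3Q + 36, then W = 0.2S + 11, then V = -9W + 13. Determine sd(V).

sd(S) = |3.3|·14 = 46.2.
sd(W) = |0.2|·46.2 = 9.24.
sd(V) = |-9|·9.24 = 83.16.

sd(V) = 83.16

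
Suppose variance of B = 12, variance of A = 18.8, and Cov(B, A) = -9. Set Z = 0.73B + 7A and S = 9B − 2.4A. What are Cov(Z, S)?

By bilinearity, Cov(Z, S) = ac·variance of B + bd·variance of A + (ad+bc)·Cov(B, A), with a=0.73, b=7, c=9, d=-2.4.
ac·variance of B = 0.73·9·12 = 78.84
bd·variance of A = 7·(-2.4)·18.8 = -315.84
(ad+bc)·Cov(B, A) = (61.248)·(-9) = -551.232
Cov(Z, S) = 78.84 + (-315.84) + (-551.232) = -788.232.

Cov(Z, S) = -788.232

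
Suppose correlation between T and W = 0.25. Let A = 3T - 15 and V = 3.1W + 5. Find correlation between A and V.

correlation between A and V = 0.25

Linear rescalings preserve correlation up to sign; here the slopes 3 and 3.1 have the same sign, so correlation between A and V = correlation between T and W = 0.25.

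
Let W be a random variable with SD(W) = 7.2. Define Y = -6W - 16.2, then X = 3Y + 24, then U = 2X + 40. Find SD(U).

SD(Y) = |-6|·7.2 = 43.2.
SD(X) = |3|·43.2 = 129.6.
SD(U) = |2|·129.6 = 259.2.

SD(U) = 259.2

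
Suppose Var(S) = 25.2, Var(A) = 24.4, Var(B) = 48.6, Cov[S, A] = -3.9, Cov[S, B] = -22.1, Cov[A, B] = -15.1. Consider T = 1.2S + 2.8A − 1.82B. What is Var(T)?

Var(T) = a²·Var(S) + b²·Var(A) + c²·Var(B) + 2ab·Cov[S, A] + 2ac·Cov[S, B] + 2bc·Cov[A, B], with a = 1.2, b = 2.8, c = -1.82.
= 36.288 + 191.296 + 160.98264 + (-26.208) + 96.5328 + 153.8992
= 612.79064.

Var(T) = 612.79064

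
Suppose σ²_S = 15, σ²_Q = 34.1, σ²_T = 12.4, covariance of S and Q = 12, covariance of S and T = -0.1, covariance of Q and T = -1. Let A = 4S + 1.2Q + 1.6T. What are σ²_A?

σ²_A = 430.928

σ²_A = a²·σ²_S + b²·σ²_Q + c²·σ²_T + 2ab·covariance of S and Q + 2ac·covariance of S and T + 2bc·covariance of Q and T, with a = 4, b = 1.2, c = 1.6.
= 240 + 49.104 + 31.744 + 115.2 + (-1.28) + (-3.84)
= 430.928.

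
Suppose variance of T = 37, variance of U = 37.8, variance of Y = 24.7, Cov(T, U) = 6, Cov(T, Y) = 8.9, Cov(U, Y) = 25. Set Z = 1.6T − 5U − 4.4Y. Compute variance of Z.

variance of Z = a²·variance of T + b²·variance of U + c²·variance of Y + 2ab·Cov(T, U) + 2ac·Cov(T, Y) + 2bc·Cov(U, Y), with a = 1.6, b = -5, c = -4.4.
= 94.72 + 945 + 478.192 + (-96) + (-125.312) + 1100
= 2396.6.

variance of Z = 2396.6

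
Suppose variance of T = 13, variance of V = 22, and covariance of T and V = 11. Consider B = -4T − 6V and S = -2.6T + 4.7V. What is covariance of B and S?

By bilinearity, covariance of B and S = ac·variance of T + bd·variance of V + (ad+bc)·covariance of T and V, with a=-4, b=-6, c=-2.6, d=4.7.
ac·variance of T = (-4)·(-2.6)·13 = 135.2
bd·variance of V = (-6)·4.7·22 = -620.4
(ad+bc)·covariance of T and V = (-3.2)·11 = -35.2
covariance of B and S = 135.2 + (-620.4) + (-35.2) = -520.4.

covariance of B and S = -520.4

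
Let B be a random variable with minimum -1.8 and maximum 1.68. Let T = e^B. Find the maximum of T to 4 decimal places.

max(T) = 5.3656

e^B is increasing on this domain, so max(T) comes from max(B) = 1.68: max(T) = exp(1.68) ≈ 5.3656.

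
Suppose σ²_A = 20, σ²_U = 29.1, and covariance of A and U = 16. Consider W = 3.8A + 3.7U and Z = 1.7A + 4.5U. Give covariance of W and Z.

covariance of W and Z = 987.955

By bilinearity, covariance of W and Z = ac·σ²_A + bd·σ²_U + (ad+bc)·covariance of A and U, with a=3.8, b=3.7, c=1.7, d=4.5.
ac·σ²_A = 3.8·1.7·20 = 129.2
bd·σ²_U = 3.7·4.5·29.1 = 484.515
(ad+bc)·covariance of A and U = (23.39)·16 = 374.24
covariance of W and Z = 129.2 + 484.515 + 374.24 = 987.955.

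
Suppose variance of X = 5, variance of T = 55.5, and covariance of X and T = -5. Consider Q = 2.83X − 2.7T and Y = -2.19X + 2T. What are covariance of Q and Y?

By bilinearity, covariance of Q and Y = ac·variance of X + bd·variance of T + (ad+bc)·covariance of X and T, with a=2.83, b=-2.7, c=-2.19, d=2.
ac·variance of X = 2.83·(-2.19)·5 = -30.9885
bd·variance of T = (-2.7)·2·55.5 = -299.7
(ad+bc)·covariance of X and T = (11.573)·(-5) = -57.865
covariance of Q and Y = -30.9885 + (-299.7) + (-57.865) = -388.5535.

covariance of Q and Y = -388.5535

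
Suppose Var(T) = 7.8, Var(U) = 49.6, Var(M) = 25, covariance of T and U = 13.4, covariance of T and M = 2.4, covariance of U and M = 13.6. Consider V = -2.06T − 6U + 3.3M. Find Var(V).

Var(V) = a²·Var(T) + b²·Var(U) + c²·Var(M) + 2ab·covariance of T and U + 2ac·covariance of T and M + 2bc·covariance of U and M, with a = -2.06, b = -6, c = 3.3.
= 33.10008 + 1785.6 + 272.25 + 331.248 + (-32.6304) + (-538.56)
= 1851.00768.

Var(V) = 1851.00768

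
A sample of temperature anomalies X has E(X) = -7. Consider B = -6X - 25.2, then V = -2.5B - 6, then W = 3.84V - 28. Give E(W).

E(W) = -212.32

E(B) = (-6)·(-7) + (-25.2) = 16.8.
E(V) = (-2.5)·16.8 + (-6) = -48.
E(W) = 3.84·(-48) + (-28) = -212.32.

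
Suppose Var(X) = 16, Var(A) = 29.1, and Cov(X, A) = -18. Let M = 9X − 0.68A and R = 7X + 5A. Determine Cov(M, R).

By bilinearity, Cov(M, R) = ac·Var(X) + bd·Var(A) + (ad+bc)·Cov(X, A), with a=9, b=-0.68, c=7, d=5.
ac·Var(X) = 9·7·16 = 1008
bd·Var(A) = (-0.68)·5·29.1 = -98.94
(ad+bc)·Cov(X, A) = (40.24)·(-18) = -724.32
Cov(M, R) = 1008 + (-98.94) + (-724.32) = 184.74.

Cov(M, R) = 184.74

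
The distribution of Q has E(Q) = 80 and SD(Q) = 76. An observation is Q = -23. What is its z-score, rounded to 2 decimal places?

z = -1.36

z = (Q − E(Q)) / SD(Q) = (-23 − 80) / 76 ≈ -1.36.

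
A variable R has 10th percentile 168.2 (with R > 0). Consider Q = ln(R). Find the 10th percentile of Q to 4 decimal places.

10th percentile of Q = 5.1252

ln(R) is increasing, so P_{10}(Q) = g(P_{10}(R)) ≈ 5.1252.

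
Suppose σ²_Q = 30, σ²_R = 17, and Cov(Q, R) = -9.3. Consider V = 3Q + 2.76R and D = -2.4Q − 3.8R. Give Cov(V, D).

By bilinearity, Cov(V, D) = ac·σ²_Q + bd·σ²_R + (ad+bc)·Cov(Q, R), with a=3, b=2.76, c=-2.4, d=-3.8.
ac·σ²_Q = 3·(-2.4)·30 = -216
bd·σ²_R = 2.76·(-3.8)·17 = -178.296
(ad+bc)·Cov(Q, R) = (-18.024)·(-9.3) = 167.6232
Cov(V, D) = -216 + (-178.296) + 167.6232 = -226.6728.

Cov(V, D) = -226.6728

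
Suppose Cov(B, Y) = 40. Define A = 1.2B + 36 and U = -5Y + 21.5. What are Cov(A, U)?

Cov(A, U) = a·c·Cov(B, Y) = 1.2·(-5)·40 = -240. Additive constants drop out.

Cov(A, U) = -240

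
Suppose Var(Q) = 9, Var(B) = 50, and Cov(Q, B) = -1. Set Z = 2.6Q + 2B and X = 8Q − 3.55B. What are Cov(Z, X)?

By bilinearity, Cov(Z, X) = ac·Var(Q) + bd·Var(B) + (ad+bc)·Cov(Q, B), with a=2.6, b=2, c=8, d=-3.55.
ac·Var(Q) = 2.6·8·9 = 187.2
bd·Var(B) = 2·(-3.55)·50 = -355
(ad+bc)·Cov(Q, B) = (6.77)·(-1) = -6.77
Cov(Z, X) = 187.2 + (-355) + (-6.77) = -174.57.

Cov(Z, X) = -174.57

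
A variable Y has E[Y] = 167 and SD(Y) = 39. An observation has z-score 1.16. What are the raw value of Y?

Y = E[Y] + z·SD(Y) = 167 + 1.16·39 = 212.24.

Y = 212.24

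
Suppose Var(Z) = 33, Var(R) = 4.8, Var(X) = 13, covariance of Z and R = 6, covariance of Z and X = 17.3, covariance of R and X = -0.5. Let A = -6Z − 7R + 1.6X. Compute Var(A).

Var(A) = a²·Var(Z) + b²·Var(R) + c²·Var(X) + 2ab·covariance of Z and R + 2ac·covariance of Z and X + 2bc·covariance of R and X, with a = -6, b = -7, c = 1.6.
= 1188 + 235.2 + 33.28 + 504 + (-332.16) + 11.2
= 1639.52.

Var(A) = 1639.52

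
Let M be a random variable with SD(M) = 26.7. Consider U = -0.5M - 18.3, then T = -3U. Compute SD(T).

SD(U) = |-0.5|·26.7 = 13.35.
SD(T) = |-3|·13.35 = 40.05.

SD(T) = 40.05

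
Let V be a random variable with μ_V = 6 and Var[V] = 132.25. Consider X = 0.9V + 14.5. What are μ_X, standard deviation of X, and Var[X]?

X = 0.9V + 14.5 is linear with a = 0.9, b = 14.5.
μ_X = a·μ_V + b = 0.9·6 + 14.5 = 19.9.
standard deviation of V = √132.25 = 11.5.
standard deviation of X = |a|·standard deviation of V = |0.9|·11.5 = 10.35.
Var[X] = a²·Var[V] = 0.9²·132.25 = 107.1225 (the additive constant 14.5 does not affect variance).

μ_X = 19.9, standard deviation of X = 10.35, Var[X] = 107.1225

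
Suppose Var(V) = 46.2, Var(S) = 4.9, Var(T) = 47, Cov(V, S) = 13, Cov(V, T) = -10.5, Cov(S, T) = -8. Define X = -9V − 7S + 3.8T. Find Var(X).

Var(X) = 7442.78

Var(X) = a²·Var(V) + b²·Var(S) + c²·Var(T) + 2ab·Cov(V, S) + 2ac·Cov(V, T) + 2bc·Cov(S, T), with a = -9, b = -7, c = 3.8.
= 3742.2 + 240.1 + 678.68 + 1638 + 718.2 + 425.6
= 7442.78.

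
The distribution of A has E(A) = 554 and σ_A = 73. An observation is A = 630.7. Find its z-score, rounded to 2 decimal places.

z = 1.05

z = (A − E(A)) / σ_A = (630.7 − 554) / 73 ≈ 1.05.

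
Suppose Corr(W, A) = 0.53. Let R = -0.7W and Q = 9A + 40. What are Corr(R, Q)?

Corr(R, Q) = -0.53

Linear rescalings preserve |correlation|; the slopes -0.7 and 9 have opposite signs, so the correlation flips sign: Corr(R, Q) = −Corr(W, A) = -0.53.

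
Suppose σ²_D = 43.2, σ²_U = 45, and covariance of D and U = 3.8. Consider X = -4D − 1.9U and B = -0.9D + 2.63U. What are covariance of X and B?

By bilinearity, covariance of X and B = ac·σ²_D + bd·σ²_U + (ad+bc)·covariance of D and U, with a=-4, b=-1.9, c=-0.9, d=2.63.
ac·σ²_D = (-4)·(-0.9)·43.2 = 155.52
bd·σ²_U = (-1.9)·2.63·45 = -224.865
(ad+bc)·covariance of D and U = (-8.81)·3.8 = -33.478
covariance of X and B = 155.52 + (-224.865) + (-33.478) = -102.823.

covariance of X and B = -102.823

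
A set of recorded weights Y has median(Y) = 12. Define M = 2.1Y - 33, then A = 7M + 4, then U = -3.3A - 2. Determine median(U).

median(M) = 2.1·12 + (-33) = -7.8.
median(A) = 7·(-7.8) + 4 = -50.6.
median(U) = (-3.3)·(-50.6) + (-2) = 164.98.

median(U) = 164.98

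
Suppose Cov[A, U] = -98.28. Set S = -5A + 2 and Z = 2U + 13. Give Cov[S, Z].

Cov[S, Z] = a·c·Cov[A, U] = (-5)·2·(-98.28) = 982.8. Additive constants drop out.

Cov[S, Z] = 982.8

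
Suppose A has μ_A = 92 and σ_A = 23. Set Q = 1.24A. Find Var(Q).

Var(Q) = 813.3904

Q = 1.24A is linear with a = 1.24, b = 0.
Var(A) = 23² = 529.
Var(Q) = a²·Var(A) = 1.24²·529 = 813.3904.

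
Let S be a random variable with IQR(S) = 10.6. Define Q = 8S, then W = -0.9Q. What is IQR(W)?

IQR(W) = 76.32

IQR(Q) = |8|·10.6 = 84.8.
IQR(W) = |-0.9|·84.8 = 76.32.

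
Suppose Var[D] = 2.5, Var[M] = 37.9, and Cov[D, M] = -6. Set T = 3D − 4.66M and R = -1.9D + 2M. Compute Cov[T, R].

By bilinearity, Cov[T, R] = ac·Var[D] + bd·Var[M] + (ad+bc)·Cov[D, M], with a=3, b=-4.66, c=-1.9, d=2.
ac·Var[D] = 3·(-1.9)·2.5 = -14.25
bd·Var[M] = (-4.66)·2·37.9 = -353.228
(ad+bc)·Cov[D, M] = (14.854)·(-6) = -89.124
Cov[T, R] = -14.25 + (-353.228) + (-89.124) = -456.602.

Cov[T, R] = -456.602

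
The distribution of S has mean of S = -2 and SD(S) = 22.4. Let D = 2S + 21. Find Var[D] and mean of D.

D = 2S + 21 is linear with a = 2, b = 21.
Var[S] = 22.4² = 501.76.
Var[D] = a²·Var[S] = 2²·501.76 = 2007.04 (the additive constant 21 does not affect variance).
mean of D = a·mean of S + b = 2·(-2) + 21 = 17.

Var[D] = 2007.04, mean of D = 17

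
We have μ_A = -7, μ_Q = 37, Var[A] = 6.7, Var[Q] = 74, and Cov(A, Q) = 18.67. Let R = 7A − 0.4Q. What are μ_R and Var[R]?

μ_R = -63.8, Var[R] = 235.588

μ_R = 7·μ_A + (-0.4)·μ_Q = 7·(-7) + (-0.4)·37 = -63.8.
Var[R] = a²·Var[A] + b²·Var[Q] + 2ab·Cov(A, Q) with a = 7, b = -0.4.
= 7²·6.7 + (-0.4)²·74 + 2·7·(-0.4)·18.67
= 328.3 + 11.84 + (-104.552) = 235.588.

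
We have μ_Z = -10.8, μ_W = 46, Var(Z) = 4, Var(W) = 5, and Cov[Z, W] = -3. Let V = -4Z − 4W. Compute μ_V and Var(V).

μ_V = (-4)·μ_Z + (-4)·μ_W = (-4)·(-10.8) + (-4)·46 = -140.8.
Var(V) = a²·Var(Z) + b²·Var(W) + 2ab·Cov[Z, W] with a = -4, b = -4.
= (-4)²·4 + (-4)²·5 + 2·(-4)·(-4)·(-3)
= 64 + 80 + (-96) = 48.

μ_V = -140.8, Var(V) = 48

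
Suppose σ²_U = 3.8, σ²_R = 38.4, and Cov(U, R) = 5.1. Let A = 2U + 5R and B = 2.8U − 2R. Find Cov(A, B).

Cov(A, B) = -311.72

By bilinearity, Cov(A, B) = ac·σ²_U + bd·σ²_R + (ad+bc)·Cov(U, R), with a=2, b=5, c=2.8, d=-2.
ac·σ²_U = 2·2.8·3.8 = 21.28
bd·σ²_R = 5·(-2)·38.4 = -384
(ad+bc)·Cov(U, R) = (10)·5.1 = 51
Cov(A, B) = 21.28 + (-384) + 51 = -311.72.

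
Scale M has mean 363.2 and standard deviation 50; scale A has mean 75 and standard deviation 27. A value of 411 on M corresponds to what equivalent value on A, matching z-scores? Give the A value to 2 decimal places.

z = (411 − 363.2)/50 = 0.956.
A = 75 + z·27 = 75 + (411 − 363.2)·27/50 ≈ 100.81.

A = 100.81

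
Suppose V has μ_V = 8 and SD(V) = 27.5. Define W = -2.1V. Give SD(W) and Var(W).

W = -2.1V is linear with a = -2.1, b = 0.
SD(W) = |a|·SD(V) = |-2.1|·27.5 = 57.75.
Var(V) = 27.5² = 756.25.
Var(W) = a²·Var(V) = (-2.1)²·756.25 = 3335.0625.

SD(W) = 57.75, Var(W) = 3335.0625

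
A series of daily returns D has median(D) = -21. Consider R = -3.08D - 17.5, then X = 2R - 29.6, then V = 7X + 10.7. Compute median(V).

median(R) = (-3.08)·(-21) + (-17.5) = 47.18.
median(X) = 2·47.18 + (-29.6) = 64.76.
median(V) = 7·64.76 + 10.7 = 464.02.

median(V) = 464.02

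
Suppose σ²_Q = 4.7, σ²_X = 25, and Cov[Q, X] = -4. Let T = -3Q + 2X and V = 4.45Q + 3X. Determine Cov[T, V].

Cov[T, V] = 87.655

By bilinearity, Cov[T, V] = ac·σ²_Q + bd·σ²_X + (ad+bc)·Cov[Q, X], with a=-3, b=2, c=4.45, d=3.
ac·σ²_Q = (-3)·4.45·4.7 = -62.745
bd·σ²_X = 2·3·25 = 150
(ad+bc)·Cov[Q, X] = (-0.1)·(-4) = 0.4
Cov[T, V] = -62.745 + 150 + 0.4 = 87.655.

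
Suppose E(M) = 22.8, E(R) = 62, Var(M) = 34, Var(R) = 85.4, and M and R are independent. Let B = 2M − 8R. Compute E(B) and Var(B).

E(B) = 2·E(M) + (-8)·E(R) = 2·22.8 + (-8)·62 = -450.4.
Var(B) = a²·Var(M) + b²·Var(R) + 2ab·covariance of M and R with a = 2, b = -8.
Independence gives covariance of M and R = 0.
= 2²·34 + (-8)²·85.4 + 2·2·(-8)·0
= 136 + 5465.6 + 0 = 5601.6.

E(B) = -450.4, Var(B) = 5601.6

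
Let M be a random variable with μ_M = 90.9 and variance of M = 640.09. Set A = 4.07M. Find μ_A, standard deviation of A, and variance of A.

A = 4.07M is linear with a = 4.07, b = 0.
μ_A = a·μ_M + b = 4.07·90.9 = 369.963.
standard deviation of M = √640.09 = 25.3.
standard deviation of A = |a|·standard deviation of M = |4.07|·25.3 = 102.971.
variance of A = a²·variance of M = 4.07²·640.09 = 10603.026841.

μ_A = 369.963, standard deviation of A = 102.971, variance of A = 10603.026841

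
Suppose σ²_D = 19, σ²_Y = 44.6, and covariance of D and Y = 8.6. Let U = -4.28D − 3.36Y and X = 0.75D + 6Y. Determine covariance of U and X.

covariance of U and X = -1202.646

By bilinearity, covariance of U and X = ac·σ²_D + bd·σ²_Y + (ad+bc)·covariance of D and Y, with a=-4.28, b=-3.36, c=0.75, d=6.
ac·σ²_D = (-4.28)·0.75·19 = -60.99
bd·σ²_Y = (-3.36)·6·44.6 = -899.136
(ad+bc)·covariance of D and Y = (-28.2)·8.6 = -242.52
covariance of U and X = -60.99 + (-899.136) + (-242.52) = -1202.646.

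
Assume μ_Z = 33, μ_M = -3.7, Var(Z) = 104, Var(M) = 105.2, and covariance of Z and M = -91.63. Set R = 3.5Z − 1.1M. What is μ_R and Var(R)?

μ_R = 3.5·μ_Z + (-1.1)·μ_M = 3.5·33 + (-1.1)·(-3.7) = 119.57.
Var(R) = a²·Var(Z) + b²·Var(M) + 2ab·covariance of Z and M with a = 3.5, b = -1.1.
= 3.5²·104 + (-1.1)²·105.2 + 2·3.5·(-1.1)·(-91.63)
= 1274 + 127.292 + 705.551 = 2106.843.

μ_R = 119.57, Var(R) = 2106.843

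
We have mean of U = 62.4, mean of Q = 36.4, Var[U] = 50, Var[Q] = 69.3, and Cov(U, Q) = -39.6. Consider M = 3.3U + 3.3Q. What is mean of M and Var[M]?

mean of M = 326.04, Var[M] = 436.689

mean of M = 3.3·mean of U + 3.3·mean of Q = 3.3·62.4 + 3.3·36.4 = 326.04.
Var[M] = a²·Var[U] + b²·Var[Q] + 2ab·Cov(U, Q) with a = 3.3, b = 3.3.
= 3.3²·50 + 3.3²·69.3 + 2·3.3·3.3·(-39.6)
= 544.5 + 754.677 + (-862.488) = 436.689.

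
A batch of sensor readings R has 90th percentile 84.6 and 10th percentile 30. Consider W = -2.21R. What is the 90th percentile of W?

90th percentile of W = -66.3

Since a = -2.21 < 0 the transformation is decreasing, reversing order: the 90th percentile of W corresponds to the 10th percentile of R.
So P_{90}(W) = a·P_{10}(R) + b = (-2.21)·30 = -66.3.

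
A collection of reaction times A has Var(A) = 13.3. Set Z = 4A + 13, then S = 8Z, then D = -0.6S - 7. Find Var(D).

Var(D) = 4902.912

Var(Z) = 4²·13.3 = 212.8.
Var(S) = 8²·212.8 = 13619.2.
Var(D) = (-0.6)²·13619.2 = 4902.912.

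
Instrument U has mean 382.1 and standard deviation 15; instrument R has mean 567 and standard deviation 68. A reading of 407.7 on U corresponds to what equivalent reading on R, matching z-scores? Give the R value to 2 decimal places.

z = (407.7 − 382.1)/15 ≈ 1.7067.
R = 567 + z·68 = 567 + (407.7 − 382.1)·68/15 ≈ 683.05.

R = 683.05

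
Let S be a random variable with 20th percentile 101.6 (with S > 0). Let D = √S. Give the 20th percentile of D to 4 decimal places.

20th percentile of D = 10.0797

√S is increasing, so P_{20}(D) = g(P_{20}(S)) ≈ 10.0797.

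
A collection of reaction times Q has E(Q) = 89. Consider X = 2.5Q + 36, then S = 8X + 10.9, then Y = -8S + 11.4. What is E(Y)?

E(X) = 2.5·89 + 36 = 258.5.
E(S) = 8·258.5 + 10.9 = 2078.9.
E(Y) = (-8)·2078.9 + 11.4 = -16619.8.

E(Y) = -16619.8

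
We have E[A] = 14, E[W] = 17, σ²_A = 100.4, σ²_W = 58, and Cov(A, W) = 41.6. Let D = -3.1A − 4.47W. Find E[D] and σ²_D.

E[D] = (-3.1)·E[A] + (-4.47)·E[W] = (-3.1)·14 + (-4.47)·17 = -119.39.
σ²_D = a²·σ²_A + b²·σ²_W + 2ab·Cov(A, W) with a = -3.1, b = -4.47.
= (-3.1)²·100.4 + (-4.47)²·58 + 2·(-3.1)·(-4.47)·41.6
= 964.844 + 1158.8922 + 1152.9024 = 3276.6386.

E[D] = -119.39, σ²_D = 3276.6386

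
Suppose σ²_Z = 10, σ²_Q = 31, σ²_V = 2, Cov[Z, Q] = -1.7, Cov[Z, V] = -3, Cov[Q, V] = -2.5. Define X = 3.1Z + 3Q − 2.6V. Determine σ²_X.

σ²_X = 444.36

σ²_X = a²·σ²_Z + b²·σ²_Q + c²·σ²_V + 2ab·Cov[Z, Q] + 2ac·Cov[Z, V] + 2bc·Cov[Q, V], with a = 3.1, b = 3, c = -2.6.
= 96.1 + 279 + 13.52 + (-31.62) + 48.36 + 39
= 444.36.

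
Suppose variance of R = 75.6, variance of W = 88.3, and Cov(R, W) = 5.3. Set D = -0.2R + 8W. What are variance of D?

variance of D = a²·variance of R + b²·variance of W + 2ab·Cov(R, W) with a = -0.2, b = 8.
= (-0.2)²·75.6 + 8²·88.3 + 2·(-0.2)·8·5.3
= 3.024 + 5651.2 + (-16.96) = 5637.264.

variance of D = 5637.264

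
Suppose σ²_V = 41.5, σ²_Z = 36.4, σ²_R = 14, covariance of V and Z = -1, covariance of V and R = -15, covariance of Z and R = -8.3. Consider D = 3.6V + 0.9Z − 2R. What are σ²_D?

σ²_D = 862.724

σ²_D = a²·σ²_V + b²·σ²_Z + c²·σ²_R + 2ab·covariance of V and Z + 2ac·covariance of V and R + 2bc·covariance of Z and R, with a = 3.6, b = 0.9, c = -2.
= 537.84 + 29.484 + 56 + (-6.48) + 216 + 29.88
= 862.724.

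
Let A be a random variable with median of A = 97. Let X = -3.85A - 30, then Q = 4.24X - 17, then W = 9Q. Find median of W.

median of X = (-3.85)·97 + (-30) = -403.45.
median of Q = 4.24·(-403.45) + (-17) = -1727.628.
median of W = 9·(-1727.628) = -15548.652.

median of W = -15548.652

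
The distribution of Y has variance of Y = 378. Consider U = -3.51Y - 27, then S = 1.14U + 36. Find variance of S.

variance of U = (-3.51)²·378 = 4656.9978.
variance of S = 1.14²·4656.9978 = 6052.23434088.

variance of S = 6052.23434088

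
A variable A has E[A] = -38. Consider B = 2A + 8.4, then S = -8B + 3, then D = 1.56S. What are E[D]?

E[B] = 2·(-38) + 8.4 = -67.6.
E[S] = (-8)·(-67.6) + 3 = 543.8.
E[D] = 1.56·543.8 = 848.328.

E[D] = 848.328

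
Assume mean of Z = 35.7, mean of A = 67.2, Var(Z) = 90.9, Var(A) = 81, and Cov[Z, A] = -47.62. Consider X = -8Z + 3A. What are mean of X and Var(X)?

mean of X = (-8)·mean of Z + 3·mean of A = (-8)·35.7 + 3·67.2 = -84.
Var(X) = a²·Var(Z) + b²·Var(A) + 2ab·Cov[Z, A] with a = -8, b = 3.
= (-8)²·90.9 + 3²·81 + 2·(-8)·3·(-47.62)
= 5817.6 + 729 + 2285.76 = 8832.36.

mean of X = -84, Var(X) = 8832.36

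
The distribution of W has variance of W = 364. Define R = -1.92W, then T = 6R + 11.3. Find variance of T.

variance of R = (-1.92)²·364 = 1341.8496.
variance of T = 6²·1341.8496 = 48306.5856.

variance of T = 48306.5856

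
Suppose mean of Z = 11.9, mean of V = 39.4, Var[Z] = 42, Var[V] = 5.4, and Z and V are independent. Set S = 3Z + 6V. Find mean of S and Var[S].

mean of S = 272.1, Var[S] = 572.4

mean of S = 3·mean of Z + 6·mean of V = 3·11.9 + 6·39.4 = 272.1.
Var[S] = a²·Var[Z] + b²·Var[V] + 2ab·Cov(Z, V) with a = 3, b = 6.
Independence gives Cov(Z, V) = 0.
= 3²·42 + 6²·5.4 + 2·3·6·0
= 378 + 194.4 + 0 = 572.4.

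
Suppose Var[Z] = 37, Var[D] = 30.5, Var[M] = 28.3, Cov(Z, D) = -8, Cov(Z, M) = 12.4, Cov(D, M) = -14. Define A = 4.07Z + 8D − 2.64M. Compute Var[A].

Var[A] = a²·Var[Z] + b²·Var[D] + c²·Var[M] + 2ab·Cov(Z, D) + 2ac·Cov(Z, M) + 2bc·Cov(D, M), with a = 4.07, b = 8, c = -2.64.
= 612.9013 + 1952 + 197.23968 + (-520.96) + (-266.47104) + 591.36
= 2566.06994.

Var[A] = 2566.06994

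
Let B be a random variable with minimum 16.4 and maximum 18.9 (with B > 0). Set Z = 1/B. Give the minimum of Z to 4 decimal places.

1/B is decreasing on this domain, so min(Z) comes from max(B) = 18.9: min(Z) = 1/(18.9) ≈ 0.0529.

min(Z) = 0.0529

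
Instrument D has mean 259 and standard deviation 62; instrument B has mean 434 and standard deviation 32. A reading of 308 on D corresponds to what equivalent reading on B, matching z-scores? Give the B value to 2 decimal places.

B = 459.29

z = (308 − 259)/62 ≈ 0.7903.
B = 434 + z·32 = 434 + (308 − 259)·32/62 ≈ 459.29.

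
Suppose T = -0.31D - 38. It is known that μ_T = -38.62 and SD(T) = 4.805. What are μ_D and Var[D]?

From T = -0.31D - 38: μ_T = a·μ_D + b, so μ_D = (μ_T − b)/a = (-38.62 − (-38))/(-0.31) = 2.
Var[T] = 4.805² = 23.088025.
Var[T] = a²·Var[D], so Var[D] = 23.088025/(-0.31)² = 240.25.

μ_D = 2, Var[D] = 240.25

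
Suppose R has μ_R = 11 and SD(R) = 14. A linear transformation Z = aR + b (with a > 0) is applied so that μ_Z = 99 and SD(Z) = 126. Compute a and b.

SD(Z) = a·SD(R) (a > 0), so a = 126/14 = 9.
μ_Z = a·μ_R + b, so b = 99 − 9·11 = 0.

a = 9, b = 0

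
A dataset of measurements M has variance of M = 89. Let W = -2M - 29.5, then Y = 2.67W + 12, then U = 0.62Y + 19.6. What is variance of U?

variance of W = (-2)²·89 = 356.
variance of Y = 2.67²·356 = 2537.8884.
variance of U = 0.62²·2537.8884 = 975.56430096.

variance of U = 975.56430096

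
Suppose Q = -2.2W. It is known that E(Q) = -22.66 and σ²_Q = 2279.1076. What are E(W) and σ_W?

E(W) = 10.3, σ_W = 21.7

From Q = -2.2W: E(Q) = a·E(W) + b, so E(W) = (E(Q) − b)/a = (-22.66 − 0)/(-2.2) = 10.3.
σ_Q = √2279.1076 = 47.74.
σ_Q = |a|·σ_W, so σ_W = 47.74/|-2.2| = 21.7.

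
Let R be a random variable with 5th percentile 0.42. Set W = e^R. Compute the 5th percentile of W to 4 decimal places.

5th percentile of W = 1.522

e^R is increasing, so P_{5}(W) = g(P_{5}(R)) ≈ 1.522.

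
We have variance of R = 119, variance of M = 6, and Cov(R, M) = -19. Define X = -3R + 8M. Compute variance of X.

variance of X = 2367

variance of X = a²·variance of R + b²·variance of M + 2ab·Cov(R, M) with a = -3, b = 8.
= (-3)²·119 + 8²·6 + 2·(-3)·8·(-19)
= 1071 + 384 + 912 = 2367.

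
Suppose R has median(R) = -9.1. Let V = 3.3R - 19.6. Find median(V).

A linear map preserves order up to sign, so median(V) = a·median(R) + b = 3.3·(-9.1) + (-19.6) = -49.63.

median(V) = -49.63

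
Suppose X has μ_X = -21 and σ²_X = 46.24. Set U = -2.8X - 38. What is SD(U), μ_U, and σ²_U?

SD(U) = 19.04, μ_U = 20.8, σ²_U = 362.5216

U = -2.8X - 38 is linear with a = -2.8, b = -38.
SD(X) = √46.24 = 6.8.
SD(U) = |a|·SD(X) = |-2.8|·6.8 = 19.04.
μ_U = a·μ_X + b = (-2.8)·(-21) + (-38) = 20.8.
σ²_U = a²·σ²_X = (-2.8)²·46.24 = 362.5216 (the additive constant -38 does not affect variance).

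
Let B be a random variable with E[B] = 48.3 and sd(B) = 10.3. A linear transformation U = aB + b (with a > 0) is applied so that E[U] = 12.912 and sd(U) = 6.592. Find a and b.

a = 0.64, b = -18

sd(U) = a·sd(B) (a > 0), so a = 6.592/10.3 = 0.64.
E[U] = a·E[B] + b, so b = 12.912 − 0.64·48.3 = -18.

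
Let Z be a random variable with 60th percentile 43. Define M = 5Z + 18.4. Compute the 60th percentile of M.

60th percentile of M = 233.4

Since a = 5 > 0 the transformation is increasing, so the 60th percentile of M = a·(P_{60} of Z) + b = 5·43 + 18.4 = 233.4.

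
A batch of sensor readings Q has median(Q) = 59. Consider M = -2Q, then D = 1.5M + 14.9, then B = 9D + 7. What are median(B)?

median(B) = -1451.9

median(M) = (-2)·59 = -118.
median(D) = 1.5·(-118) + 14.9 = -162.1.
median(B) = 9·(-162.1) + 7 = -1451.9.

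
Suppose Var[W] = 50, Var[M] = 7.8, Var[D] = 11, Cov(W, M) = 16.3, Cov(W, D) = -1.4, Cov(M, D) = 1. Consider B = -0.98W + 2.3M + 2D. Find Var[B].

Var[B] = 74.4896

Var[B] = a²·Var[W] + b²·Var[M] + c²·Var[D] + 2ab·Cov(W, M) + 2ac·Cov(W, D) + 2bc·Cov(M, D), with a = -0.98, b = 2.3, c = 2.
= 48.02 + 41.262 + 44 + (-73.4804) + 5.488 + 9.2
= 74.4896.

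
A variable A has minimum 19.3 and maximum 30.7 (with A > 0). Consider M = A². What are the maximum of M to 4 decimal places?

A² is increasing on this domain, so max(M) comes from max(A) = 30.7: max(M) = square(30.7) = 942.49.

max(M) = 942.49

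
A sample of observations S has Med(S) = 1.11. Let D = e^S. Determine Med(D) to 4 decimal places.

Med(D) = 3.0344

e^S is monotone on this domain, so Med(D) = exp(1.11) ≈ 3.0344.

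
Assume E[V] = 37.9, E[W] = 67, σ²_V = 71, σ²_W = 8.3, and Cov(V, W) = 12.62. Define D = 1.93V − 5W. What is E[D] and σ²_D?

E[D] = -261.853, σ²_D = 228.4019

E[D] = 1.93·E[V] + (-5)·E[W] = 1.93·37.9 + (-5)·67 = -261.853.
σ²_D = a²·σ²_V + b²·σ²_W + 2ab·Cov(V, W) with a = 1.93, b = -5.
= 1.93²·71 + (-5)²·8.3 + 2·1.93·(-5)·12.62
= 264.4679 + 207.5 + (-243.566) = 228.4019.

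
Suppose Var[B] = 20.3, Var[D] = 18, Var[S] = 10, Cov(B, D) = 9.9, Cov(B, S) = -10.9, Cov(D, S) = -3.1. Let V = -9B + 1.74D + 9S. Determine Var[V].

Var[V] = 3867.4368

Var[V] = a²·Var[B] + b²·Var[D] + c²·Var[S] + 2ab·Cov(B, D) + 2ac·Cov(B, S) + 2bc·Cov(D, S), with a = -9, b = 1.74, c = 9.
= 1644.3 + 54.4968 + 810 + (-310.068) + 1765.8 + (-97.092)
= 3867.4368.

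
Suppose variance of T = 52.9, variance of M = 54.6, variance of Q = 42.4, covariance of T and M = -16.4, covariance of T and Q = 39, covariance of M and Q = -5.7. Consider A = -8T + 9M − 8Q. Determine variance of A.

variance of A = 18696.2

variance of A = a²·variance of T + b²·variance of M + c²·variance of Q + 2ab·covariance of T and M + 2ac·covariance of T and Q + 2bc·covariance of M and Q, with a = -8, b = 9, c = -8.
= 3385.6 + 4422.6 + 2713.6 + 2361.6 + 4992 + 820.8
= 18696.2.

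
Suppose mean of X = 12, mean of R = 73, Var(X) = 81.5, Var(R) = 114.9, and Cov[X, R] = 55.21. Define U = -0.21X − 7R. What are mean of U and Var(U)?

mean of U = (-0.21)·mean of X + (-7)·mean of R = (-0.21)·12 + (-7)·73 = -513.52.
Var(U) = a²·Var(X) + b²·Var(R) + 2ab·Cov[X, R] with a = -0.21, b = -7.
= (-0.21)²·81.5 + (-7)²·114.9 + 2·(-0.21)·(-7)·55.21
= 3.59415 + 5630.1 + 162.3174 = 5796.01155.

mean of U = -513.52, Var(U) = 5796.01155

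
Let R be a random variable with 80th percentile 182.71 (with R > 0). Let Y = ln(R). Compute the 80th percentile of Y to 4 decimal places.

80th percentile of Y = 5.2079

ln(R) is increasing, so P_{80}(Y) = g(P_{80}(R)) ≈ 5.2079.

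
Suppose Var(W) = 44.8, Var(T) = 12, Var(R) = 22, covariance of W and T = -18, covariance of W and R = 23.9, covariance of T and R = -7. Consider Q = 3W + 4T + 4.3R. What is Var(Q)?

Var(Q) = a²·Var(W) + b²·Var(T) + c²·Var(R) + 2ab·covariance of W and T + 2ac·covariance of W and R + 2bc·covariance of T and R, with a = 3, b = 4, c = 4.3.
= 403.2 + 192 + 406.78 + (-432) + 616.62 + (-240.8)
= 945.8.

Var(Q) = 945.8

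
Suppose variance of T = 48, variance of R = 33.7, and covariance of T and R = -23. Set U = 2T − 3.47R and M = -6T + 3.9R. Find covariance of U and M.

covariance of U and M = -1690.3221

By bilinearity, covariance of U and M = ac·variance of T + bd·variance of R + (ad+bc)·covariance of T and R, with a=2, b=-3.47, c=-6, d=3.9.
ac·variance of T = 2·(-6)·48 = -576
bd·variance of R = (-3.47)·3.9·33.7 = -456.0621
(ad+bc)·covariance of T and R = (28.62)·(-23) = -658.26
covariance of U and M = -576 + (-456.0621) + (-658.26) = -1690.3221.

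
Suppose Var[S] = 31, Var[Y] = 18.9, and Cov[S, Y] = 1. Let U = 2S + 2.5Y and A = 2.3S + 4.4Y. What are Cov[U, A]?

By bilinearity, Cov[U, A] = ac·Var[S] + bd·Var[Y] + (ad+bc)·Cov[S, Y], with a=2, b=2.5, c=2.3, d=4.4.
ac·Var[S] = 2·2.3·31 = 142.6
bd·Var[Y] = 2.5·4.4·18.9 = 207.9
(ad+bc)·Cov[S, Y] = (14.55)·1 = 14.55
Cov[U, A] = 142.6 + 207.9 + 14.55 = 365.05.

Cov[U, A] = 365.05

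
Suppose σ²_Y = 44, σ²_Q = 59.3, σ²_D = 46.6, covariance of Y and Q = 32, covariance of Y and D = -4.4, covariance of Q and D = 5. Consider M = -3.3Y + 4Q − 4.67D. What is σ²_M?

σ²_M = 1277.03794

σ²_M = a²·σ²_Y + b²·σ²_Q + c²·σ²_D + 2ab·covariance of Y and Q + 2ac·covariance of Y and D + 2bc·covariance of Q and D, with a = -3.3, b = 4, c = -4.67.
= 479.16 + 948.8 + 1016.29474 + (-844.8) + (-135.6168) + (-186.8)
= 1277.03794.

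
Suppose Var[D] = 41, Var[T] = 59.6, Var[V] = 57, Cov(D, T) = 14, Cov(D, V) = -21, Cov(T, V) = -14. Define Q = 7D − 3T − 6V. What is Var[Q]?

Var[Q] = 5269.4

Var[Q] = a²·Var[D] + b²·Var[T] + c²·Var[V] + 2ab·Cov(D, T) + 2ac·Cov(D, V) + 2bc·Cov(T, V), with a = 7, b = -3, c = -6.
= 2009 + 536.4 + 2052 + (-588) + 1764 + (-504)
= 5269.4.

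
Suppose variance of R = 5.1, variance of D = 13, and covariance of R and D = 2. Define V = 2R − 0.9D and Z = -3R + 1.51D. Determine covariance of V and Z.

By bilinearity, covariance of V and Z = ac·variance of R + bd·variance of D + (ad+bc)·covariance of R and D, with a=2, b=-0.9, c=-3, d=1.51.
ac·variance of R = 2·(-3)·5.1 = -30.6
bd·variance of D = (-0.9)·1.51·13 = -17.667
(ad+bc)·covariance of R and D = (5.72)·2 = 11.44
covariance of V and Z = -30.6 + (-17.667) + 11.44 = -36.827.

covariance of V and Z = -36.827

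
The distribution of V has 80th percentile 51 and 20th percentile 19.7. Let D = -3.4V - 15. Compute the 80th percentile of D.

Since a = -3.4 < 0 the transformation is decreasing, reversing order: the 80th percentile of D corresponds to the 20th percentile of V.
So P_{80}(D) = a·P_{20}(V) + b = (-3.4)·19.7 + (-15) = -81.98.

80th percentile of D = -81.98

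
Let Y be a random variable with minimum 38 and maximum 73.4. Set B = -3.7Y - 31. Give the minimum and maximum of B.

a = -3.7 < 0, so order reverses: min(B) = a·max(Y)+b = (-3.7)·73.4 + (-31) = -302.58; max(B) = a·min(Y)+b = (-3.7)·38 + (-31) = -171.6.

min(B) = -302.58, max(B) = -171.6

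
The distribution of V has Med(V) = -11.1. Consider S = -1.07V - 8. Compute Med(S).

A linear map preserves order up to sign, so Med(S) = a·Med(V) + b = (-1.07)·(-11.1) + (-8) = 3.877.

Med(S) = 3.877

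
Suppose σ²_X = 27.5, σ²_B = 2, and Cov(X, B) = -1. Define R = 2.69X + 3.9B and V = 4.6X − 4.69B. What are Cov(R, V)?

By bilinearity, Cov(R, V) = ac·σ²_X + bd·σ²_B + (ad+bc)·Cov(X, B), with a=2.69, b=3.9, c=4.6, d=-4.69.
ac·σ²_X = 2.69·4.6·27.5 = 340.285
bd·σ²_B = 3.9·(-4.69)·2 = -36.582
(ad+bc)·Cov(X, B) = (5.3239)·(-1) = -5.3239
Cov(R, V) = 340.285 + (-36.582) + (-5.3239) = 298.3791.

Cov(R, V) = 298.3791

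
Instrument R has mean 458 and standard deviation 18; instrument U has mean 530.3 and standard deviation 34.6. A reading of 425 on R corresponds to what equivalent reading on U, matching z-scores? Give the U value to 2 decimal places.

z = (425 − 458)/18 ≈ -1.8333.
U = 530.3 + z·34.6 = 530.3 + (425 − 458)·34.6/18 ≈ 466.87.

U = 466.87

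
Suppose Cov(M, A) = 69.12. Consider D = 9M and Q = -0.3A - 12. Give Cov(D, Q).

Cov(D, Q) = a·c·Cov(M, A) = 9·(-0.3)·69.12 = -186.624. Additive constants drop out.

Cov(D, Q) = -186.624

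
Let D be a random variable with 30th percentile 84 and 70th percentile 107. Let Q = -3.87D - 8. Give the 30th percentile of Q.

Since a = -3.87 < 0 the transformation is decreasing, reversing order: the 30th percentile of Q corresponds to the 70th percentile of D.
So P_{30}(Q) = a·P_{70}(D) + b = (-3.87)·107 + (-8) = -422.09.

30th percentile of Q = -422.09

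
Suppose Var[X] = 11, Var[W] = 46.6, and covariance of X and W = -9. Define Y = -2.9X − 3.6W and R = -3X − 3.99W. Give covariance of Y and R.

covariance of Y and R = 563.7234

By bilinearity, covariance of Y and R = ac·Var[X] + bd·Var[W] + (ad+bc)·covariance of X and W, with a=-2.9, b=-3.6, c=-3, d=-3.99.
ac·Var[X] = (-2.9)·(-3)·11 = 95.7
bd·Var[W] = (-3.6)·(-3.99)·46.6 = 669.3624
(ad+bc)·covariance of X and W = (22.371)·(-9) = -201.339
covariance of Y and R = 95.7 + 669.3624 + (-201.339) = 563.7234.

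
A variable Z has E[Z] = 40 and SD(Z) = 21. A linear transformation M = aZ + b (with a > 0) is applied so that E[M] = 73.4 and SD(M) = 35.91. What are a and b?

a = 1.71, b = 5

SD(M) = a·SD(Z) (a > 0), so a = 35.91/21 = 1.71.
E[M] = a·E[Z] + b, so b = 73.4 − 1.71·40 = 5.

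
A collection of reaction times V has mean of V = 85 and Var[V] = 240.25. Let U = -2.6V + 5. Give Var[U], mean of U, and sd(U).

U = -2.6V + 5 is linear with a = -2.6, b = 5.
Var[U] = a²·Var[V] = (-2.6)²·240.25 = 1624.09 (the additive constant 5 does not affect variance).
mean of U = a·mean of V + b = (-2.6)·85 + 5 = -216.
sd(V) = √240.25 = 15.5.
sd(U) = |a|·sd(V) = |-2.6|·15.5 = 40.3.

Var[U] = 1624.09, mean of U = -216, sd(U) = 40.3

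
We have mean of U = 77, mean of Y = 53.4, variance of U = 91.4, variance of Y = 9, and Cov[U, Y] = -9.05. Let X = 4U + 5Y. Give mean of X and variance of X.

mean of X = 4·mean of U + 5·mean of Y = 4·77 + 5·53.4 = 575.
variance of X = a²·variance of U + b²·variance of Y + 2ab·Cov[U, Y] with a = 4, b = 5.
= 4²·91.4 + 5²·9 + 2·4·5·(-9.05)
= 1462.4 + 225 + (-362) = 1325.4.

mean of X = 575, variance of X = 1325.4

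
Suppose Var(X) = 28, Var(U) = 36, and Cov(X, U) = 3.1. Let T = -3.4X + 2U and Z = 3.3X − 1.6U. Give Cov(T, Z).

By bilinearity, Cov(T, Z) = ac·Var(X) + bd·Var(U) + (ad+bc)·Cov(X, U), with a=-3.4, b=2, c=3.3, d=-1.6.
ac·Var(X) = (-3.4)·3.3·28 = -314.16
bd·Var(U) = 2·(-1.6)·36 = -115.2
(ad+bc)·Cov(X, U) = (12.04)·3.1 = 37.324
Cov(T, Z) = -314.16 + (-115.2) + 37.324 = -392.036.

Cov(T, Z) = -392.036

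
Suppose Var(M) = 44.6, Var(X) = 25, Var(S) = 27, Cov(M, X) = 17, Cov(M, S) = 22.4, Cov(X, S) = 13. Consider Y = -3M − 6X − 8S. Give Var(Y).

Var(Y) = 5964.6

Var(Y) = a²·Var(M) + b²·Var(X) + c²·Var(S) + 2ab·Cov(M, X) + 2ac·Cov(M, S) + 2bc·Cov(X, S), with a = -3, b = -6, c = -8.
= 401.4 + 900 + 1728 + 612 + 1075.2 + 1248
= 5964.6.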